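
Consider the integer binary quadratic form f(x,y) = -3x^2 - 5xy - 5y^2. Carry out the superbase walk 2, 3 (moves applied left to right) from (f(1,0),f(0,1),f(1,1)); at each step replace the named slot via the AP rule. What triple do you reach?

start (-3,-5,-13) = (f(1,0),f(0,1),f(1,1))
replace slot 2: 2·((-3)+(-13)) − (-5) = -27 → (-3,-27,-13)
replace slot 3: 2·((-3)+(-27)) − (-13) = -47 → (-3,-27,-47)

-3,-27,-47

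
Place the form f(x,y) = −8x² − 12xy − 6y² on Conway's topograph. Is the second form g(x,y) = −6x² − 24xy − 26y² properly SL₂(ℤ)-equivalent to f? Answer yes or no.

D₁ = -48, D₂ = -48
f is negative-definite; reduce −f:
−f: translate: b→-4 (≡12 mod 16), so (8,12,6)→(8,-4,2)
−f: flip: (8,-4,2)→(2,4,8)
−f: translate: b→0 (≡4 mod 4), so (2,4,8)→(2,0,6)
−f: reduced (well bottom): (2,0,6) with a≤c, −a<b≤a
flip sign back: reduced form of f is (-2,0,-6)
g is negative-definite; reduce −g:
−g: translate: b→0 (≡24 mod 12), so (6,24,26)→(6,0,2)
−g: flip: (6,0,2)→(2,0,6)
−g: reduced (well bottom): (2,0,6) with a≤c, −a<b≤a
flip sign back: reduced form of g is (-2,0,-6)
reduced forms (-2, 0, -6) vs (-2, 0, -6) ⇒ equivalent

yes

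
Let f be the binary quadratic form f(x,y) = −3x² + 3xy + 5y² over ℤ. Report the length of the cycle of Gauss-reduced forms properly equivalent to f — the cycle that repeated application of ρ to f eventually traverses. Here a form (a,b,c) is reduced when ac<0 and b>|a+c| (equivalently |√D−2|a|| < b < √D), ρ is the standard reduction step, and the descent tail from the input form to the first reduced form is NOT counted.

D = 69, ⌊√D⌋ = 8
river: ρ → (5,7,-1)
river: ρ → (-1,7,5)
river: ρ → (5,3,-3)
river: ρ → (-3,3,5)
ρ-cycle length = 4 (tail of 0 descent steps not counted)

4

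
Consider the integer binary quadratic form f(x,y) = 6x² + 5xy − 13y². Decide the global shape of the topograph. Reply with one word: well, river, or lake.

D = b²−4ac = 5² − 4·6·(-13) = 337
D > 0 non-square ⇒ indefinite ⇒ periodic river

river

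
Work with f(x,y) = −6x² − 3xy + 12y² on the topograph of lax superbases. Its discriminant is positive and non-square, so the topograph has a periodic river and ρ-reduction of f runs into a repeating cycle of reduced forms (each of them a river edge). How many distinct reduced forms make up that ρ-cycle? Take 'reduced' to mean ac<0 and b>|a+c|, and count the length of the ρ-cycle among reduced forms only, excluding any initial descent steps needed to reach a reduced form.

D = 297, ⌊√D⌋ = 17
descent: ρ → (12,3,-6)
descent: ρ → (-6,9,9)  [lands on river]
river: ρ → (9,9,-6)
river: ρ → (-6,15,3)
river: ρ → (3,15,-6)
ρ-cycle length = 4 (tail of 2 descent steps not counted)

4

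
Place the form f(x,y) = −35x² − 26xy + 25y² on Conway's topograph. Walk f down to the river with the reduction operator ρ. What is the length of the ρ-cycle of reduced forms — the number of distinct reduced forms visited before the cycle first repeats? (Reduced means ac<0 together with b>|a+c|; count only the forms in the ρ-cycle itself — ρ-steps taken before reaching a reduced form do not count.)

D = 4176, ⌊√D⌋ = 64
descent: ρ → (25,26,-35)  [lands on river]
river: ρ → (-35,44,16)
river: ρ → (16,52,-23)
river: ρ → (-23,40,28)
river: ρ → (28,16,-35)
river: ρ → (-35,54,9)
river: ρ → (9,54,-35)
river: ρ → (-35,16,28)
river: ρ → (28,40,-23)
river: ρ → (-23,52,16)
river: ρ → (16,44,-35)
river: ρ → (-35,26,25)
river: ρ → (25,24,-36)
river: ρ → (-36,48,13)
river: ρ → (13,56,-20)
river: ρ → (-20,64,1)
river: ρ → (1,64,-20)
river: ρ → (-20,56,13)
river: ρ → (13,48,-36)
river: ρ → (-36,24,25)
ρ-cycle length = 20 (tail of 1 descent step not counted)

20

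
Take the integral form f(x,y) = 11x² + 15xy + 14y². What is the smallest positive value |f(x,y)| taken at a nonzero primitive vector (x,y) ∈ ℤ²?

translate: b→-7 (≡15 mod 22), so (11,15,14)→(11,-7,10)
flip: (11,-7,10)→(10,7,11)
reduced (well bottom): (10,7,11) with a≤c, −a<b≤a
well minimum = a = 10

10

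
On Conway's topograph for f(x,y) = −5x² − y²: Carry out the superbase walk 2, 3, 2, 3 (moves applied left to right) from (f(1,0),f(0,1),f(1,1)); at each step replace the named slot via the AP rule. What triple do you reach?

start (-5,-1,-6) = (f(1,0),f(0,1),f(1,1))
replace slot 2: 2·((-5)+(-6)) − (-1) = -21 → (-5,-21,-6)
replace slot 3: 2·((-5)+(-21)) − (-6) = -46 → (-5,-21,-46)
replace slot 2: 2·((-5)+(-46)) − (-21) = -81 → (-5,-81,-46)
replace slot 3: 2·((-5)+(-81)) − (-46) = -126 → (-5,-81,-126)

-5,-81,-126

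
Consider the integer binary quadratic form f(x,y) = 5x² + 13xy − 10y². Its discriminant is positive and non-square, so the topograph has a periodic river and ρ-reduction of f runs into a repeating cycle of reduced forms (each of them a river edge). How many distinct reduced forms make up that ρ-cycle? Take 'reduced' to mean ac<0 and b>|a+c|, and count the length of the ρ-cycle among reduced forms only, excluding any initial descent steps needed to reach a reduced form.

D = 369, ⌊√D⌋ = 19
river: ρ → (-10,7,8)
river: ρ → (8,9,-9)
river: ρ → (-9,9,8)
river: ρ → (8,7,-10)
river: ρ → (-10,13,5)
river: ρ → (5,17,-4)
river: ρ → (-4,15,9)
river: ρ → (9,3,-10)
river: ρ → (-10,17,2)
river: ρ → (2,19,-1)
river: ρ → (-1,19,2)
river: ρ → (2,17,-10)
river: ρ → (-10,3,9)
river: ρ → (9,15,-4)
river: ρ → (-4,17,5)
river: ρ → (5,13,-10)
ρ-cycle length = 16 (tail of 0 descent steps not counted)

16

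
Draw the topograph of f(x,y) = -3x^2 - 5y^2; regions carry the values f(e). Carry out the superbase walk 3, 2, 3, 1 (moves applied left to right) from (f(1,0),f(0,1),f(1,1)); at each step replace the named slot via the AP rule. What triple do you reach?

start (-3,-5,-8) = (f(1,0),f(0,1),f(1,1))
replace slot 3: 2·((-3)+(-5)) − (-8) = -8 → (-3,-5,-8)
replace slot 2: 2·((-3)+(-8)) − (-5) = -17 → (-3,-17,-8)
replace slot 3: 2·((-3)+(-17)) − (-8) = -32 → (-3,-17,-32)
replace slot 1: 2·((-17)+(-32)) − (-3) = -95 → (-95,-17,-32)

-95,-17,-32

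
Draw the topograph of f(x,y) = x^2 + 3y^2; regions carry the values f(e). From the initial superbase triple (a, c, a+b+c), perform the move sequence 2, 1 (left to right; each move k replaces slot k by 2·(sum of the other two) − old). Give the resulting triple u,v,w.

start (1,3,4) = (f(1,0),f(0,1),f(1,1))
replace slot 2: 2·(1+4) − 3 = 7 → (1,7,4)
replace slot 1: 2·(7+4) − 1 = 21 → (21,7,4)

21,7,4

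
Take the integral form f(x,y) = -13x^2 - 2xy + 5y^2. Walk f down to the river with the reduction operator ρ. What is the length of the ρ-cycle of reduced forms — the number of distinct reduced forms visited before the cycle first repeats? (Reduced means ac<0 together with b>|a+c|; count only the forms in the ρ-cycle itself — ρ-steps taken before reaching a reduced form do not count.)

D = 264, ⌊√D⌋ = 16
descent: ρ → (5,12,-6)  [lands on river]
river: ρ → (-6,12,5)
river: ρ → (5,8,-10)
river: ρ → (-10,12,3)
river: ρ → (3,12,-10)
river: ρ → (-10,8,5)
ρ-cycle length = 6 (tail of 1 descent step not counted)

6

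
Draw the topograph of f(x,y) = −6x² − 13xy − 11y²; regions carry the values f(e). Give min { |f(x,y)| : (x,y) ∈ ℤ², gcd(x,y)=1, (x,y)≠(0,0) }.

translate: b→1 (≡13 mod 12), so (6,13,11)→(6,1,4)
flip: (6,1,4)→(4,-1,6)
reduced (well bottom): (4,-1,6) with a≤c, −a<b≤a
well minimum |f| = |-4| = 4 (negative-definite)

4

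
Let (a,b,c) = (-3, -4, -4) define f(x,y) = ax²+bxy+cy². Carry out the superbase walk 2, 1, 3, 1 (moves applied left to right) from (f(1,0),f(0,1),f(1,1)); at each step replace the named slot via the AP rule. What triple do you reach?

start (-3,-4,-11) = (f(1,0),f(0,1),f(1,1))
replace slot 2: 2·((-3)+(-11)) − (-4) = -24 → (-3,-24,-11)
replace slot 1: 2·((-24)+(-11)) − (-3) = -67 → (-67,-24,-11)
replace slot 3: 2·((-67)+(-24)) − (-11) = -171 → (-67,-24,-171)
replace slot 1: 2·((-24)+(-171)) − (-67) = -323 → (-323,-24,-171)

-323,-24,-171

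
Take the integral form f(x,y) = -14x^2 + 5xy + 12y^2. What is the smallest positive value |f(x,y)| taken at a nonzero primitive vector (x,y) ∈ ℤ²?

river: ρ → (12,19,-7)
river: ρ → (-7,23,6)
river: ρ → (6,25,-3)
river: ρ → (-3,23,14)
river: ρ → (14,5,-12)
river: ρ → (-12,19,7)
river: ρ → (7,23,-6)
river: ρ → (-6,25,3)
river: ρ → (3,23,-14)
river: ρ → (-14,5,12)
closes: descent 0, river 10
min |a| on river = 3

3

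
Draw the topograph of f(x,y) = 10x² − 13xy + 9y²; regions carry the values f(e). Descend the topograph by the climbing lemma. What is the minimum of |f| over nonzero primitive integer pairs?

translate: b→7 (≡-13 mod 20), so (10,-13,9)→(10,7,6)
flip: (10,7,6)→(6,-7,10)
translate: b→5 (≡-7 mod 12), so (6,-7,10)→(6,5,9)
reduced (well bottom): (6,5,9) with a≤c, −a<b≤a
well minimum = a = 6

6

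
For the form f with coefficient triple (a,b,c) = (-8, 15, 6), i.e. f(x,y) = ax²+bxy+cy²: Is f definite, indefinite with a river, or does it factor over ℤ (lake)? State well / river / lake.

D = b²−4ac = 15² − 4·(-8)·6 = 417
D > 0 non-square ⇒ indefinite ⇒ periodic river

river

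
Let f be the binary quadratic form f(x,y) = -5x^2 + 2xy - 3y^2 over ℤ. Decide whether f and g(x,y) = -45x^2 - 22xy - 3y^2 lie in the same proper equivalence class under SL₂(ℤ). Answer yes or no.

D₁ = -56, D₂ = -56
f is negative-definite; reduce −f:
−f: flip: (5,-2,3)→(3,2,5)
−f: reduced (well bottom): (3,2,5) with a≤c, −a<b≤a
flip sign back: reduced form of f is (-3,-2,-5)
g is negative-definite; reduce −g:
−g: flip: (45,22,3)→(3,-22,45)
−g: translate: b→2 (≡-22 mod 6), so (3,-22,45)→(3,2,5)
−g: reduced (well bottom): (3,2,5) with a≤c, −a<b≤a
flip sign back: reduced form of g is (-3,-2,-5)
reduced forms (-3, -2, -5) vs (-3, -2, -5) ⇒ equivalent

yes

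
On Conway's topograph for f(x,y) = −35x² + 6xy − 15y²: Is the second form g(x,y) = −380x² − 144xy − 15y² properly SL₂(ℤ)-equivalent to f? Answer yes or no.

D₁ = -2064, D₂ = -2064
f is negative-definite; reduce −f:
−f: flip: (35,-6,15)→(15,6,35)
−f: reduced (well bottom): (15,6,35) with a≤c, −a<b≤a
flip sign back: reduced form of f is (-15,-6,-35)
g is negative-definite; reduce −g:
−g: flip: (380,144,15)→(15,-144,380)
−g: translate: b→6 (≡-144 mod 30), so (15,-144,380)→(15,6,35)
−g: reduced (well bottom): (15,6,35) with a≤c, −a<b≤a
flip sign back: reduced form of g is (-15,-6,-35)
reduced forms (-15, -6, -35) vs (-15, -6, -35) ⇒ equivalent

yes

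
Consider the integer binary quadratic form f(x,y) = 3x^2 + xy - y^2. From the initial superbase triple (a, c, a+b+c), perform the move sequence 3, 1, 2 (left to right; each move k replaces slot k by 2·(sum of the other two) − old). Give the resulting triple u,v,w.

start (3,-1,3) = (f(1,0),f(0,1),f(1,1))
replace slot 3: 2·(3+(-1)) − 3 = 1 → (3,-1,1)
replace slot 1: 2·((-1)+1) − 3 = -3 → (-3,-1,1)
replace slot 2: 2·((-3)+1) − (-1) = -3 → (-3,-3,1)

-3,-3,1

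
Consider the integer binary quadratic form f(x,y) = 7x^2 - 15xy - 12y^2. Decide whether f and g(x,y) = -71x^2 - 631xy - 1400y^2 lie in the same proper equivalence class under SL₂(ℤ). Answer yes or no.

D₁ = 561, D₂ = 561
river cycle of f (length 16): (-12, 15, 7), (7, 13, -14), (-14, 15, 6), (6, 21, -5), (-5, 19, 10), (10, 21, -3), (-3, 21, 10), (10, 19, -5), (-5, 21, 6), (6, 15, -14), … (6 more)
river cycle of g (length 16): (-12, 15, 7), (7, 13, -14), (-14, 15, 6), (6, 21, -5), (-5, 19, 10), (10, 21, -3), (-3, 21, 10), (10, 19, -5), (-5, 21, 6), (6, 15, -14), … (6 more)
cycles coincide ⇒ equivalent

yes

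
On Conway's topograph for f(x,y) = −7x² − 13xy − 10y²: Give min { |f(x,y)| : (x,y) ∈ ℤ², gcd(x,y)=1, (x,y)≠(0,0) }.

translate: b→-1 (≡13 mod 14), so (7,13,10)→(7,-1,4)
flip: (7,-1,4)→(4,1,7)
reduced (well bottom): (4,1,7) with a≤c, −a<b≤a
well minimum |f| = |-4| = 4 (negative-definite)

4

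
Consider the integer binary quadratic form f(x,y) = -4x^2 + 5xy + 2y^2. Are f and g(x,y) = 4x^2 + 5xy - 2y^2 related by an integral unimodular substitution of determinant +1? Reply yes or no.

D₁ = 57, D₂ = 57
river cycle of f (length 6): (2, 7, -1), (-1, 7, 2), (2, 5, -4), (-4, 3, 3), (3, 3, -4), (-4, 5, 2)
river cycle of g (length 6): (-2, 7, 1), (1, 7, -2), (-2, 5, 4), (4, 3, -3), (-3, 3, 4), (4, 5, -2)
cycles differ ⇒ inequivalent

no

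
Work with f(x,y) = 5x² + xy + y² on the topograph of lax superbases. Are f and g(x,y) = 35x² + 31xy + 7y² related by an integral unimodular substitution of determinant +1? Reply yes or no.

D₁ = -19, D₂ = -19
f: flip: (5,1,1)→(1,-1,5)
f: translate: b→1 (≡-1 mod 2), so (1,-1,5)→(1,1,5)
f: reduced (well bottom): (1,1,5) with a≤c, −a<b≤a
g: flip: (35,31,7)→(7,-31,35)
g: translate: b→-3 (≡-31 mod 14), so (7,-31,35)→(7,-3,1)
g: flip: (7,-3,1)→(1,3,7)
g: translate: b→1 (≡3 mod 2), so (1,3,7)→(1,1,5)
g: reduced (well bottom): (1,1,5) with a≤c, −a<b≤a
reduced forms (1, 1, 5) vs (1, 1, 5) ⇒ equivalent

yes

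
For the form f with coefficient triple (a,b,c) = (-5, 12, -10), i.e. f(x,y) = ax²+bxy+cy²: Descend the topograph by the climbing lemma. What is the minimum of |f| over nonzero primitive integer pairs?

translate: b→-2 (≡-12 mod 10), so (5,-12,10)→(5,-2,3)
flip: (5,-2,3)→(3,2,5)
reduced (well bottom): (3,2,5) with a≤c, −a<b≤a
well minimum |f| = |-3| = 3 (negative-definite)

3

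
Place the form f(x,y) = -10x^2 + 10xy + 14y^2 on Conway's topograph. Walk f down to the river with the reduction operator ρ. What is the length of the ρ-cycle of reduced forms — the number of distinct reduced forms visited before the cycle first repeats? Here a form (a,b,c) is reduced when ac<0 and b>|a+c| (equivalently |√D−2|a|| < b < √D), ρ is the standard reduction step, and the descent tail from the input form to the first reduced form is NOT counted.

D = 660, ⌊√D⌋ = 25
river: ρ → (14,18,-6)
river: ρ → (-6,18,14)
river: ρ → (14,10,-10)
river: ρ → (-10,10,14)
ρ-cycle length = 4 (tail of 0 descent steps not counted)

4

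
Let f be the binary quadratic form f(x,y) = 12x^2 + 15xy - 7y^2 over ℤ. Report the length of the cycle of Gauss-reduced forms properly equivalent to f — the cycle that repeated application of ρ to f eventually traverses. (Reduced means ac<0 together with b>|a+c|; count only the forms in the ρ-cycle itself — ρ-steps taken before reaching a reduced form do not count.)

D = 561, ⌊√D⌋ = 23
river: ρ → (-7,13,14)
river: ρ → (14,15,-6)
river: ρ → (-6,21,5)
river: ρ → (5,19,-10)
river: ρ → (-10,21,3)
river: ρ → (3,21,-10)
river: ρ → (-10,19,5)
river: ρ → (5,21,-6)
river: ρ → (-6,15,14)
river: ρ → (14,13,-7)
river: ρ → (-7,15,12)
river: ρ → (12,9,-10)
river: ρ → (-10,11,11)
river: ρ → (11,11,-10)
river: ρ → (-10,9,12)
river: ρ → (12,15,-7)
ρ-cycle length = 16 (tail of 0 descent steps not counted)

16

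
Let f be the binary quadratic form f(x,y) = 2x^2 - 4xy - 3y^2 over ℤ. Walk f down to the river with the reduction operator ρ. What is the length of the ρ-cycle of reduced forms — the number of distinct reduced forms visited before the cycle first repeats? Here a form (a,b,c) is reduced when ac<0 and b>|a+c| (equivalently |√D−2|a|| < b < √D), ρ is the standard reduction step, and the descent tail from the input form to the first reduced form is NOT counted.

D = 40, ⌊√D⌋ = 6
descent: ρ → (-3,4,2)  [lands on river]
river: ρ → (2,4,-3)
river: ρ → (-3,2,3)
river: ρ → (3,4,-2)
river: ρ → (-2,4,3)
river: ρ → (3,2,-3)
ρ-cycle length = 6 (tail of 1 descent step not counted)

6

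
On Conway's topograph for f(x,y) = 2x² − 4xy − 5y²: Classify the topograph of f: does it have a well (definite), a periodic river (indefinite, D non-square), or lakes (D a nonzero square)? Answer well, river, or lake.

D = b²−4ac = (-4)² − 4·2·(-5) = 56
D > 0 non-square ⇒ indefinite ⇒ periodic river

river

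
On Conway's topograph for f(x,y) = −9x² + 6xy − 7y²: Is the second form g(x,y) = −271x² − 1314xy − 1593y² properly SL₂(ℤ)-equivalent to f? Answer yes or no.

D₁ = -216, D₂ = -216
f is negative-definite; reduce −f:
−f: flip: (9,-6,7)→(7,6,9)
−f: reduced (well bottom): (7,6,9) with a≤c, −a<b≤a
flip sign back: reduced form of f is (-7,-6,-9)
g is negative-definite; reduce −g:
−g: translate: b→230 (≡1314 mod 542), so (271,1314,1593)→(271,230,49)
−g: flip: (271,230,49)→(49,-230,271)
−g: translate: b→-34 (≡-230 mod 98), so (49,-230,271)→(49,-34,7)
−g: flip: (49,-34,7)→(7,34,49)
−g: translate: b→6 (≡34 mod 14), so (7,34,49)→(7,6,9)
−g: reduced (well bottom): (7,6,9) with a≤c, −a<b≤a
flip sign back: reduced form of g is (-7,-6,-9)
reduced forms (-7, -6, -9) vs (-7, -6, -9) ⇒ equivalent

yes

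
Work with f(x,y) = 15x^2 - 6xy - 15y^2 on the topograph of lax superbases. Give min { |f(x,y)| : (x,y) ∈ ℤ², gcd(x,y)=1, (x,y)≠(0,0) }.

descent: ρ → (-15,6,15)  [lands on river]
river: ρ → (15,24,-6)
river: ρ → (-6,24,15)
river: ρ → (15,6,-15)
river: ρ → (-15,24,6)
river: ρ → (6,24,-15)
closes: descent 1, river 6
min |a| on river = 6

6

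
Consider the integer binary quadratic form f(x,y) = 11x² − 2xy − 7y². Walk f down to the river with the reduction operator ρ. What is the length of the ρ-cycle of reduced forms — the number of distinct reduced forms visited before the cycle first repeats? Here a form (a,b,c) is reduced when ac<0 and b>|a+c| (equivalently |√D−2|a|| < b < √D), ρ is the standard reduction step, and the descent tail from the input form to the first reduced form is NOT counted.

D = 312, ⌊√D⌋ = 17
descent: ρ → (-7,16,2)  [lands on river]
river: ρ → (2,16,-7)
river: ρ → (-7,12,6)
river: ρ → (6,12,-7)
ρ-cycle length = 4 (tail of 1 descent step not counted)

4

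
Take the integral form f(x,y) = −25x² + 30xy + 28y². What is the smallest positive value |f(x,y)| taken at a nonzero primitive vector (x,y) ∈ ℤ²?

river: ρ → (28,26,-27)
river: ρ → (-27,28,27)
river: ρ → (27,26,-28)
river: ρ → (-28,30,25)
river: ρ → (25,20,-33)
river: ρ → (-33,46,12)
river: ρ → (12,50,-25)
river: ρ → (-25,50,12)
river: ρ → (12,46,-33)
river: ρ → (-33,20,25)
river: ρ → (25,30,-28)
river: ρ → (-28,26,27)
river: ρ → (27,28,-27)
river: ρ → (-27,26,28)
river: ρ → (28,30,-25)
river: ρ → (-25,20,33)
river: ρ → (33,46,-12)
river: ρ → (-12,50,25)
river: ρ → (25,50,-12)
river: ρ → (-12,46,33)
river: ρ → (33,20,-25)
river: ρ → (-25,30,28)
closes: descent 0, river 22
min |a| on river = 12

12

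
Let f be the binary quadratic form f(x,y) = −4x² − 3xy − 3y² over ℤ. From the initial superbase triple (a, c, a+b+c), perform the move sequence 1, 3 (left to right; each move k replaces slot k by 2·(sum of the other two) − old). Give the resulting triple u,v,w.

start (-4,-3,-10) = (f(1,0),f(0,1),f(1,1))
replace slot 1: 2·((-3)+(-10)) − (-4) = -22 → (-22,-3,-10)
replace slot 3: 2·((-22)+(-3)) − (-10) = -40 → (-22,-3,-40)

-22,-3,-40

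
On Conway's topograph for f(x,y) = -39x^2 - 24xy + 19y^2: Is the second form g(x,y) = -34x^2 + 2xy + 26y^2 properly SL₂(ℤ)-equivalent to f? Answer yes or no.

D₁ = 3540, D₂ = 3540
river cycle of f (length 4): (19, 24, -39), (-39, 54, 4), (4, 58, -11), (-11, 52, 19)
river cycle of g (length 4): (26, 50, -10), (-10, 50, 26), (26, 54, -6), (-6, 54, 26)
cycles differ ⇒ inequivalent

no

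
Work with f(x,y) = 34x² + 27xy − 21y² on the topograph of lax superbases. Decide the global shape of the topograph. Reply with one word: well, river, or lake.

D = b²−4ac = 27² − 4·34·(-21) = 3585
D > 0 non-square ⇒ indefinite ⇒ periodic river

river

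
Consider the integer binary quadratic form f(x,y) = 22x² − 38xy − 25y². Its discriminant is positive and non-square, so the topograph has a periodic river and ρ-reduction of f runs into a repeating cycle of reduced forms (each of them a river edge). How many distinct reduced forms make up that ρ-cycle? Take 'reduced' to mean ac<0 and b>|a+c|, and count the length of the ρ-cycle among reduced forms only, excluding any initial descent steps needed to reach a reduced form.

D = 3644, ⌊√D⌋ = 60
descent: ρ → (-25,38,22)  [lands on river]
river: ρ → (22,50,-13)
river: ρ → (-13,54,14)
river: ρ → (14,58,-5)
river: ρ → (-5,52,47)
river: ρ → (47,42,-10)
river: ρ → (-10,58,7)
river: ρ → (7,54,-26)
river: ρ → (-26,50,11)
river: ρ → (11,60,-1)
river: ρ → (-1,60,11)
river: ρ → (11,50,-26)
river: ρ → (-26,54,7)
river: ρ → (7,58,-10)
river: ρ → (-10,42,47)
river: ρ → (47,52,-5)
river: ρ → (-5,58,14)
river: ρ → (14,54,-13)
river: ρ → (-13,50,22)
river: ρ → (22,38,-25)
river: ρ → (-25,12,35)
river: ρ → (35,58,-2)
river: ρ → (-2,58,35)
river: ρ → (35,12,-25)
ρ-cycle length = 24 (tail of 1 descent step not counted)

24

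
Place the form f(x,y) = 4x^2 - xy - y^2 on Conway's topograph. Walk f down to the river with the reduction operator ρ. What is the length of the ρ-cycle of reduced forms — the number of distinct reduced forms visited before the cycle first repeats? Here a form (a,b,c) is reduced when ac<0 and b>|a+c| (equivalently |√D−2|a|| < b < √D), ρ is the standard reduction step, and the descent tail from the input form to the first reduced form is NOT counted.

D = 17, ⌊√D⌋ = 4
descent: ρ → (-1,3,2)  [lands on river]
river: ρ → (2,1,-2)
river: ρ → (-2,3,1)
river: ρ → (1,3,-2)
river: ρ → (-2,1,2)
river: ρ → (2,3,-1)
ρ-cycle length = 6 (tail of 1 descent step not counted)

6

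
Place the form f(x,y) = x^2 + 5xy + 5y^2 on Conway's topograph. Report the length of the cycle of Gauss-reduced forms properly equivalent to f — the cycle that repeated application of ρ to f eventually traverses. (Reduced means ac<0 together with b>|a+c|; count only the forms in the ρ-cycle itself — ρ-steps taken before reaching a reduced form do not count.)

D = 5, ⌊√D⌋ = 2
descent: ρ → (5,5,1)
descent: ρ → (1,1,-1)  [lands on river]
river: ρ → (-1,1,1)
ρ-cycle length = 2 (tail of 2 descent steps not counted)

2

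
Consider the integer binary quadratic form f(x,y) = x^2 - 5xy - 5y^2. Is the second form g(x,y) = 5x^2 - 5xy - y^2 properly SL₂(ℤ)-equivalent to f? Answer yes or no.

D₁ = 45, D₂ = 45
river cycle of f (length 2): (-5, 5, 1), (1, 5, -5)
river cycle of g (length 2): (-1, 5, 5), (5, 5, -1)
cycles differ ⇒ inequivalent

no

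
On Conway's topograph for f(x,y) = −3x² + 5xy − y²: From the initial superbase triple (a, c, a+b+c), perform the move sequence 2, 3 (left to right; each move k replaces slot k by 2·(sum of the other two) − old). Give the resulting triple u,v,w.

start (-3,-1,1) = (f(1,0),f(0,1),f(1,1))
replace slot 2: 2·((-3)+1) − (-1) = -3 → (-3,-3,1)
replace slot 3: 2·((-3)+(-3)) − 1 = -13 → (-3,-3,-13)

-3,-3,-13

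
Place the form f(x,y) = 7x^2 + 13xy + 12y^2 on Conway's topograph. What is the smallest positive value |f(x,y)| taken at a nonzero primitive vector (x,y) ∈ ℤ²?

translate: b→-1 (≡13 mod 14), so (7,13,12)→(7,-1,6)
flip: (7,-1,6)→(6,1,7)
reduced (well bottom): (6,1,7) with a≤c, −a<b≤a
well minimum = a = 6

6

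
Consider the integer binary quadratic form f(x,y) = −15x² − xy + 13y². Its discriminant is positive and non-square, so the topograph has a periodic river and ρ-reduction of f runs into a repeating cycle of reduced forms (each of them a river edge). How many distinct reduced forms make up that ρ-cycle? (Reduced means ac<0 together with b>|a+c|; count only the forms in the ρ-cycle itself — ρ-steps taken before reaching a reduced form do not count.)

D = 781, ⌊√D⌋ = 27
descent: ρ → (13,27,-1)  [lands on river]
river: ρ → (-1,27,13)
river: ρ → (13,25,-3)
river: ρ → (-3,23,21)
river: ρ → (21,19,-5)
river: ρ → (-5,21,17)
river: ρ → (17,13,-9)
river: ρ → (-9,23,7)
river: ρ → (7,19,-15)
river: ρ → (-15,11,11)
river: ρ → (11,11,-15)
river: ρ → (-15,19,7)
river: ρ → (7,23,-9)
river: ρ → (-9,13,17)
river: ρ → (17,21,-5)
river: ρ → (-5,19,21)
river: ρ → (21,23,-3)
river: ρ → (-3,25,13)
ρ-cycle length = 18 (tail of 1 descent step not counted)

18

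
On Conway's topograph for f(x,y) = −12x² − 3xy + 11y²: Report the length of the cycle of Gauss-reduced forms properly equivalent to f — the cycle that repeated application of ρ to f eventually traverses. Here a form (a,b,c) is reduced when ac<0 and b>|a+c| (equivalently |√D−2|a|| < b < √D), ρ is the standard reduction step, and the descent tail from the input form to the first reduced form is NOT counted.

D = 537, ⌊√D⌋ = 23
descent: ρ → (11,3,-12)  [lands on river]
river: ρ → (-12,21,2)
river: ρ → (2,23,-1)
river: ρ → (-1,23,2)
river: ρ → (2,21,-12)
river: ρ → (-12,3,11)
river: ρ → (11,19,-4)
river: ρ → (-4,21,6)
river: ρ → (6,15,-13)
river: ρ → (-13,11,8)
river: ρ → (8,21,-3)
river: ρ → (-3,21,8)
river: ρ → (8,11,-13)
river: ρ → (-13,15,6)
river: ρ → (6,21,-4)
river: ρ → (-4,19,11)
ρ-cycle length = 16 (tail of 1 descent step not counted)

16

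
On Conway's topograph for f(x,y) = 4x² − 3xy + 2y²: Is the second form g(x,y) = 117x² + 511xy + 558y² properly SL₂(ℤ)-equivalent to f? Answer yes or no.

D₁ = -23, D₂ = -23
f: flip: (4,-3,2)→(2,3,4)
f: translate: b→-1 (≡3 mod 4), so (2,3,4)→(2,-1,3)
f: reduced (well bottom): (2,-1,3) with a≤c, −a<b≤a
g: translate: b→43 (≡511 mod 234), so (117,511,558)→(117,43,4)
g: flip: (117,43,4)→(4,-43,117)
g: translate: b→-3 (≡-43 mod 8), so (4,-43,117)→(4,-3,2)
g: flip: (4,-3,2)→(2,3,4)
g: translate: b→-1 (≡3 mod 4), so (2,3,4)→(2,-1,3)
g: reduced (well bottom): (2,-1,3) with a≤c, −a<b≤a
reduced forms (2, -1, 3) vs (2, -1, 3) ⇒ equivalent

yes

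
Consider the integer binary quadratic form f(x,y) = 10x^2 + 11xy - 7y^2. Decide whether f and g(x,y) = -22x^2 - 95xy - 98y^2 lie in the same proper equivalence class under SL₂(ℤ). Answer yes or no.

D₁ = 401, D₂ = 401
river cycle of f (length 10): (-7, 17, 4), (4, 15, -11), (-11, 7, 8), (8, 9, -10), (-10, 11, 7), (7, 17, -4), (-4, 15, 11), (11, 7, -8), (-8, 9, 10), (10, 11, -7)
river cycle of g (length 10): (4, 15, -11), (-11, 7, 8), (8, 9, -10), (-10, 11, 7), (7, 17, -4), (-4, 15, 11), (11, 7, -8), (-8, 9, 10), (10, 11, -7), (-7, 17, 4)
cycles coincide ⇒ equivalent

yes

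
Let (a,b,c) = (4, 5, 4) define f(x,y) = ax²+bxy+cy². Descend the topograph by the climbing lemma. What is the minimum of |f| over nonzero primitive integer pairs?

translate: b→-3 (≡5 mod 8), so (4,5,4)→(4,-3,3)
flip: (4,-3,3)→(3,3,4)
reduced (well bottom): (3,3,4) with a≤c, −a<b≤a
well minimum = a = 3

3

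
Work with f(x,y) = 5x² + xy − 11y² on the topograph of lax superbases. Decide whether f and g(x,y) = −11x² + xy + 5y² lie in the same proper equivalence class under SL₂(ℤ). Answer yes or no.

D₁ = 221, D₂ = 221
river cycle of f (length 4): (5, 11, -5), (-5, 9, 7), (7, 5, -7), (-7, 9, 5)
river cycle of g (length 4): (5, 9, -7), (-7, 5, 7), (7, 9, -5), (-5, 11, 5)
cycles differ ⇒ inequivalent

no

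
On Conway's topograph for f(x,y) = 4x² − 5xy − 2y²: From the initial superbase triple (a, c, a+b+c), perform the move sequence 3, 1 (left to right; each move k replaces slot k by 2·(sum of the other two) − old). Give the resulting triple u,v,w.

start (4,-2,-3) = (f(1,0),f(0,1),f(1,1))
replace slot 3: 2·(4+(-2)) − (-3) = 7 → (4,-2,7)
replace slot 1: 2·((-2)+7) − 4 = 6 → (6,-2,7)

6,-2,7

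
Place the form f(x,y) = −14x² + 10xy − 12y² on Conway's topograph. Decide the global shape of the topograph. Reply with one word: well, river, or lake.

D = b²−4ac = 10² − 4·(-14)·(-12) = -572
D < 0 ⇒ definite ⇒ every region one sign ⇒ single well

well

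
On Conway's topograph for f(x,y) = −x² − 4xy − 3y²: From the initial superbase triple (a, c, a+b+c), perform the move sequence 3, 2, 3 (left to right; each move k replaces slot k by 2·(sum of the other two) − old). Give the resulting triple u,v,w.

start (-1,-3,-8) = (f(1,0),f(0,1),f(1,1))
replace slot 3: 2·((-1)+(-3)) − (-8) = 0 → (-1,-3,0)
replace slot 2: 2·((-1)+0) − (-3) = 1 → (-1,1,0)
replace slot 3: 2·((-1)+1) − 0 = 0 → (-1,1,0)

-1,1,0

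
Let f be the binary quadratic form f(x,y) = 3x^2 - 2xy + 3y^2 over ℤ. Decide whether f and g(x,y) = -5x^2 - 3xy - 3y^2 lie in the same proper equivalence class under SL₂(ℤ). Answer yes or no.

D₁ = -32, D₂ = -51
discriminants differ ⇒ not SL₂(ℤ)-equivalent

no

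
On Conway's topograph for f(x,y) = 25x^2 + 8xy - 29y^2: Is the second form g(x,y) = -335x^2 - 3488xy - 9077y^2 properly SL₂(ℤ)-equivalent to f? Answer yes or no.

D₁ = 2964, D₂ = 2964
river cycle of f (length 10): (-29, 50, 4), (4, 54, -3), (-3, 54, 4), (4, 50, -29), (-29, 8, 25), (25, 42, -12), (-12, 54, 1), (1, 54, -12), (-12, 42, 25), (25, 8, -29)
river cycle of g (length 10): (-12, 42, 25), (25, 8, -29), (-29, 50, 4), (4, 54, -3), (-3, 54, 4), (4, 50, -29), (-29, 8, 25), (25, 42, -12), (-12, 54, 1), (1, 54, -12)
cycles coincide ⇒ equivalent

yes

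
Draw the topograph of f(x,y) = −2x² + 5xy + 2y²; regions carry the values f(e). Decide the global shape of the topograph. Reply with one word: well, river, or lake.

D = b²−4ac = 5² − 4·(-2)·2 = 41
D > 0 non-square ⇒ indefinite ⇒ periodic river

river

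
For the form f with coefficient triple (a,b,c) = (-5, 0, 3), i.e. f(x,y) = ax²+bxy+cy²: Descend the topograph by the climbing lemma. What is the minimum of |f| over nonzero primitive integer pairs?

descent: ρ → (3,6,-2)  [lands on river]
river: ρ → (-2,6,3)
closes: descent 1, river 2
min |a| on river = 2

2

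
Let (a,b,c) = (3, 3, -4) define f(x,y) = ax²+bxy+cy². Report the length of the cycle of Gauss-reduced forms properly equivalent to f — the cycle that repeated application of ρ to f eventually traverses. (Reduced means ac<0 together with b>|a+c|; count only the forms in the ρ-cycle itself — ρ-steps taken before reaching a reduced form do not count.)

D = 57, ⌊√D⌋ = 7
river: ρ → (-4,5,2)
river: ρ → (2,7,-1)
river: ρ → (-1,7,2)
river: ρ → (2,5,-4)
river: ρ → (-4,3,3)
river: ρ → (3,3,-4)
ρ-cycle length = 6 (tail of 0 descent steps not counted)

6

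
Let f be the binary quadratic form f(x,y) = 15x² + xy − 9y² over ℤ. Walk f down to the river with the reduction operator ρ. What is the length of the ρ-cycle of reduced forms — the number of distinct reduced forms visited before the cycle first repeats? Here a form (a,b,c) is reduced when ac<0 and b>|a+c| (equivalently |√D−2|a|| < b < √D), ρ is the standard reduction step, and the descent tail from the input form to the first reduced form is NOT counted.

D = 541, ⌊√D⌋ = 23
descent: ρ → (-9,17,7)  [lands on river]
river: ρ → (7,11,-15)
river: ρ → (-15,19,3)
river: ρ → (3,23,-1)
river: ρ → (-1,23,3)
river: ρ → (3,19,-15)
river: ρ → (-15,11,7)
river: ρ → (7,17,-9)
river: ρ → (-9,19,5)
river: ρ → (5,21,-5)
river: ρ → (-5,19,9)
river: ρ → (9,17,-7)
river: ρ → (-7,11,15)
river: ρ → (15,19,-3)
river: ρ → (-3,23,1)
river: ρ → (1,23,-3)
river: ρ → (-3,19,15)
river: ρ → (15,11,-7)
river: ρ → (-7,17,9)
river: ρ → (9,19,-5)
river: ρ → (-5,21,5)
river: ρ → (5,19,-9)
ρ-cycle length = 22 (tail of 1 descent step not counted)

22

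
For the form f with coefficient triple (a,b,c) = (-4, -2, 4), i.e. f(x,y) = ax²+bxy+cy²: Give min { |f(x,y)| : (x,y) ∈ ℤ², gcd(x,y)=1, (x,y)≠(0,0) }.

descent: ρ → (4,2,-4)  [lands on river]
river: ρ → (-4,6,2)
river: ρ → (2,6,-4)
river: ρ → (-4,2,4)
river: ρ → (4,6,-2)
river: ρ → (-2,6,4)
closes: descent 1, river 6
min |a| on river = 2

2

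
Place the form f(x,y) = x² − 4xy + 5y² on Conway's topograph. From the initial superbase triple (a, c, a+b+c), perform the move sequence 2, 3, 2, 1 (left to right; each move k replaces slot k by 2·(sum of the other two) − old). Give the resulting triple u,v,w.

start (1,5,2) = (f(1,0),f(0,1),f(1,1))
replace slot 2: 2·(1+2) − 5 = 1 → (1,1,2)
replace slot 3: 2·(1+1) − 2 = 2 → (1,1,2)
replace slot 2: 2·(1+2) − 1 = 5 → (1,5,2)
replace slot 1: 2·(5+2) − 1 = 13 → (13,5,2)

13,5,2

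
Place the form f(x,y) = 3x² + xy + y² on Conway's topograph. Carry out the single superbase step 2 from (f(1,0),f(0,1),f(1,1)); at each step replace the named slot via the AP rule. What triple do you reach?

start (3,1,5) = (f(1,0),f(0,1),f(1,1))
replace slot 2: 2·(3+5) − 1 = 15 → (3,15,5)

3,15,5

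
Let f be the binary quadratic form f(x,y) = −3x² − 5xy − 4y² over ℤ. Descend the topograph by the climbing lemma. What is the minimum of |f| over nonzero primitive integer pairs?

translate: b→-1 (≡5 mod 6), so (3,5,4)→(3,-1,2)
flip: (3,-1,2)→(2,1,3)
reduced (well bottom): (2,1,3) with a≤c, −a<b≤a
well minimum |f| = |-2| = 2 (negative-definite)

2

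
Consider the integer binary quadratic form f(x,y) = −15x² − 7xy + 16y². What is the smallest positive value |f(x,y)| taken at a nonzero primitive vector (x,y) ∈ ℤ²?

descent: ρ → (16,7,-15)  [lands on river]
river: ρ → (-15,23,8)
river: ρ → (8,25,-12)
river: ρ → (-12,23,10)
river: ρ → (10,17,-18)
river: ρ → (-18,19,9)
river: ρ → (9,17,-20)
river: ρ → (-20,23,6)
river: ρ → (6,25,-16)
river: ρ → (-16,7,15)
river: ρ → (15,23,-8)
river: ρ → (-8,25,12)
river: ρ → (12,23,-10)
river: ρ → (-10,17,18)
river: ρ → (18,19,-9)
river: ρ → (-9,17,20)
river: ρ → (20,23,-6)
river: ρ → (-6,25,16)
closes: descent 1, river 18
min |a| on river = 6

6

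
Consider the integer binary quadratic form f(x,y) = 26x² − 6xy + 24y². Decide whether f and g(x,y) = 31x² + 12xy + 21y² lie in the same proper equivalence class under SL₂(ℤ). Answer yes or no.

D₁ = -2460, D₂ = -2460
f: flip: (26,-6,24)→(24,6,26)
f: reduced (well bottom): (24,6,26) with a≤c, −a<b≤a
g: flip: (31,12,21)→(21,-12,31)
g: reduced (well bottom): (21,-12,31) with a≤c, −a<b≤a
reduced forms (24, 6, 26) vs (21, -12, 31) ⇒ inequivalent

no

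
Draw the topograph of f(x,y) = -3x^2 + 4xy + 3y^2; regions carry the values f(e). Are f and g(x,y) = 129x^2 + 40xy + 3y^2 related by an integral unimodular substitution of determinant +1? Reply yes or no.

D₁ = 52, D₂ = 52
river cycle of f (length 10): (3, 2, -4), (-4, 6, 1), (1, 6, -4), (-4, 2, 3), (3, 4, -3), (-3, 2, 4), (4, 6, -1), (-1, 6, 4), (4, 2, -3), (-3, 4, 3)
river cycle of g (length 10): (3, 2, -4), (-4, 6, 1), (1, 6, -4), (-4, 2, 3), (3, 4, -3), (-3, 2, 4), (4, 6, -1), (-1, 6, 4), (4, 2, -3), (-3, 4, 3)
cycles coincide ⇒ equivalent

yes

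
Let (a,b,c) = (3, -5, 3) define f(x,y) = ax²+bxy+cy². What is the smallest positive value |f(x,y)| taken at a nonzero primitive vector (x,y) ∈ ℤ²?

translate: b→1 (≡-5 mod 6), so (3,-5,3)→(3,1,1)
flip: (3,1,1)→(1,-1,3)
translate: b→1 (≡-1 mod 2), so (1,-1,3)→(1,1,3)
reduced (well bottom): (1,1,3) with a≤c, −a<b≤a
well minimum = a = 1

1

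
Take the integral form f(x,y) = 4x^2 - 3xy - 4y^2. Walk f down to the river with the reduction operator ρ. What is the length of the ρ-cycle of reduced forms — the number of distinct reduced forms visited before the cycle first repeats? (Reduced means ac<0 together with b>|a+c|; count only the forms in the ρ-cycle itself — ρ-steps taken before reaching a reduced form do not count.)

D = 73, ⌊√D⌋ = 8
descent: ρ → (-4,3,4)  [lands on river]
river: ρ → (4,5,-3)
river: ρ → (-3,7,2)
river: ρ → (2,5,-6)
river: ρ → (-6,7,1)
river: ρ → (1,7,-6)
river: ρ → (-6,5,2)
river: ρ → (2,7,-3)
river: ρ → (-3,5,4)
river: ρ → (4,3,-4)
river: ρ → (-4,5,3)
river: ρ → (3,7,-2)
river: ρ → (-2,5,6)
river: ρ → (6,7,-1)
river: ρ → (-1,7,6)
river: ρ → (6,5,-2)
river: ρ → (-2,7,3)
river: ρ → (3,5,-4)
ρ-cycle length = 18 (tail of 1 descent step not counted)

18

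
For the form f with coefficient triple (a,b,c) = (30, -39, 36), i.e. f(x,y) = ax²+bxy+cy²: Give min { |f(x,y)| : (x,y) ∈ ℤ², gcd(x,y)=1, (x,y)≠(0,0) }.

translate: b→21 (≡-39 mod 60), so (30,-39,36)→(30,21,27)
flip: (30,21,27)→(27,-21,30)
reduced (well bottom): (27,-21,30) with a≤c, −a<b≤a
well minimum = a = 27

27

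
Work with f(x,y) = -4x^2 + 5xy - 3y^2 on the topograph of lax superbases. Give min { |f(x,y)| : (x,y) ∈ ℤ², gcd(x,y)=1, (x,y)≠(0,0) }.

translate: b→3 (≡-5 mod 8), so (4,-5,3)→(4,3,2)
flip: (4,3,2)→(2,-3,4)
translate: b→1 (≡-3 mod 4), so (2,-3,4)→(2,1,3)
reduced (well bottom): (2,1,3) with a≤c, −a<b≤a
well minimum |f| = |-2| = 2 (negative-definite)

2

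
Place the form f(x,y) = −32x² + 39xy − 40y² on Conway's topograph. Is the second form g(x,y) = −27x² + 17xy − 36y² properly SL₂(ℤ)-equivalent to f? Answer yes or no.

D₁ = -3599, D₂ = -3599
f is negative-definite; reduce −f:
−f: translate: b→25 (≡-39 mod 64), so (32,-39,40)→(32,25,33)
−f: reduced (well bottom): (32,25,33) with a≤c, −a<b≤a
flip sign back: reduced form of f is (-32,-25,-33)
g is negative-definite; reduce −g:
−g: reduced (well bottom): (27,-17,36) with a≤c, −a<b≤a
flip sign back: reduced form of g is (-27,17,-36)
reduced forms (-32, -25, -33) vs (-27, 17, -36) ⇒ inequivalent

no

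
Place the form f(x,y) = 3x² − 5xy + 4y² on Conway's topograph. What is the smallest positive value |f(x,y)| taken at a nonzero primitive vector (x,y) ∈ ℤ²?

translate: b→1 (≡-5 mod 6), so (3,-5,4)→(3,1,2)
flip: (3,1,2)→(2,-1,3)
reduced (well bottom): (2,-1,3) with a≤c, −a<b≤a
well minimum = a = 2

2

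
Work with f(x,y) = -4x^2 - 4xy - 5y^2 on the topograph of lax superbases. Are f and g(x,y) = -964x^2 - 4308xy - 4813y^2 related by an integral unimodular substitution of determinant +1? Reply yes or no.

D₁ = -64, D₂ = -64
f is negative-definite; reduce −f:
−f: reduced (well bottom): (4,4,5) with a≤c, −a<b≤a
flip sign back: reduced form of f is (-4,-4,-5)
g is negative-definite; reduce −g:
−g: translate: b→452 (≡4308 mod 1928), so (964,4308,4813)→(964,452,53)
−g: flip: (964,452,53)→(53,-452,964)
−g: translate: b→-28 (≡-452 mod 106), so (53,-452,964)→(53,-28,4)
−g: flip: (53,-28,4)→(4,28,53)
−g: translate: b→4 (≡28 mod 8), so (4,28,53)→(4,4,5)
−g: reduced (well bottom): (4,4,5) with a≤c, −a<b≤a
flip sign back: reduced form of g is (-4,-4,-5)
reduced forms (-4, -4, -5) vs (-4, -4, -5) ⇒ equivalent

yes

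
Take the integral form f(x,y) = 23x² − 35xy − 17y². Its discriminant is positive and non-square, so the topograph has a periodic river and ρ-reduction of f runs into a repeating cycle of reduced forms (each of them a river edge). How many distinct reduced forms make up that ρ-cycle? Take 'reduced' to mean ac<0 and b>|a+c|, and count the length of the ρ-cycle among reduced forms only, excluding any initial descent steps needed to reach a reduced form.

D = 2789, ⌊√D⌋ = 52
descent: ρ → (-17,35,23)  [lands on river]
river: ρ → (23,11,-29)
river: ρ → (-29,47,5)
river: ρ → (5,43,-47)
river: ρ → (-47,51,1)
river: ρ → (1,51,-47)
river: ρ → (-47,43,5)
river: ρ → (5,47,-29)
river: ρ → (-29,11,23)
river: ρ → (23,35,-17)
river: ρ → (-17,33,25)
river: ρ → (25,17,-25)
river: ρ → (-25,33,17)
river: ρ → (17,35,-23)
river: ρ → (-23,11,29)
river: ρ → (29,47,-5)
river: ρ → (-5,43,47)
river: ρ → (47,51,-1)
river: ρ → (-1,51,47)
river: ρ → (47,43,-5)
river: ρ → (-5,47,29)
river: ρ → (29,11,-23)
river: ρ → (-23,35,17)
river: ρ → (17,33,-25)
river: ρ → (-25,17,25)
river: ρ → (25,33,-17)
ρ-cycle length = 26 (tail of 1 descent step not counted)

26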